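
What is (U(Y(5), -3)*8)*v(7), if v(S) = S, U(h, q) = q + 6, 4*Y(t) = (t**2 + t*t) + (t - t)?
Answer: 168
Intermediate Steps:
Y(t) = t**2/2 (Y(t) = ((t**2 + t*t) + (t - t))/4 = ((t**2 + t**2) + 0)/4 = (2*t**2 + 0)/4 = (2*t**2)/4 = t**2/2)
U(h, q) = 6 + q
(U(Y(5), -3)*8)*v(7) = ((6 - 3)*8)*7 = (3*8)*7 = 24*7 = 168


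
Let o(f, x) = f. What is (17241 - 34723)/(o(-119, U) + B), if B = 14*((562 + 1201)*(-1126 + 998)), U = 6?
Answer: 17482/3159415 ≈ 0.0055333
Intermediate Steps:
B = -3159296 (B = 14*(1763*(-128)) = 14*(-225664) = -3159296)
(17241 - 34723)/(o(-119, U) + B) = (17241 - 34723)/(-119 - 3159296) = -17482/(-3159415) = -17482*(-1/3159415) = 17482/3159415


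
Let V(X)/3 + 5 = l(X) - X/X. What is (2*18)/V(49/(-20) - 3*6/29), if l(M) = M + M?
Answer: -3480/3521 ≈ -0.98836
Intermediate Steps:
l(M) = 2*M
V(X) = -18 + 6*X (V(X) = -15 + 3*(2*X - X/X) = -15 + 3*(2*X - 1*1) = -15 + 3*(2*X - 1) = -15 + 3*(-1 + 2*X) = -15 + (-3 + 6*X) = -18 + 6*X)
(2*18)/V(49/(-20) - 3*6/29) = (2*18)/(-18 + 6*(49/(-20) - 3*6/29)) = 36/(-18 + 6*(49*(-1/20) - 18*1/29)) = 36/(-18 + 6*(-49/20 - 18/29)) = 36/(-18 + 6*(-1781/580)) = 36/(-18 - 5343/290) = 36/(-10563/290) = 36*(-290/10563) = -3480/3521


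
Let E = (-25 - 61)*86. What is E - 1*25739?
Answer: -33135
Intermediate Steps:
E = -7396 (E = -86*86 = -7396)
E - 1*25739 = -7396 - 1*25739 = -7396 - 25739 = -33135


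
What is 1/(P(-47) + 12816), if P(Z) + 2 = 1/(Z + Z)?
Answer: 94/1204515 ≈ 7.8040e-5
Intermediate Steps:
P(Z) = -2 + 1/(2*Z) (P(Z) = -2 + 1/(Z + Z) = -2 + 1/(2*Z))
1/(P(-47) + 12816) = 1/((-2 + (1/2)/(-47)) + 12816) = 1/((-2 + (1/2)*(-1/47)) + 12816) = 1/((-2 - 1/94) + 12816) = 1/(-189/94 + 12816) = 1/(1204515/94) = 94/1204515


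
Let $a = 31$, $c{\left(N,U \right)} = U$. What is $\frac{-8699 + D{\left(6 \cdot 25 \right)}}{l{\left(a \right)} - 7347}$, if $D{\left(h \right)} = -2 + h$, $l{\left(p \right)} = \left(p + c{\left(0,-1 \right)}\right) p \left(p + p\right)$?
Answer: $- \frac{8551}{50313} \approx -0.16996$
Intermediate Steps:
$l{\left(p \right)} = 2 p^{2} \left(-1 + p\right)$ ($l{\left(p \right)} = \left(p - 1\right) p \left(p + p\right) = \left(-1 + p\right) p 2 p = p \left(-1 + p\right) 2 p = 2 p^{2} \left(-1 + p\right)$)
$\frac{-8699 + D{\left(6 \cdot 25 \right)}}{l{\left(a \right)} - 7347} = \frac{-8699 + \left(-2 + 6 \cdot 25\right)}{2 \cdot 31^{2} \left(-1 + 31\right) - 7347} = \frac{-8699 + \left(-2 + 150\right)}{2 \cdot 961 \cdot 30 - 7347} = \frac{-8699 + 148}{57660 - 7347} = - \frac{8551}{50313}$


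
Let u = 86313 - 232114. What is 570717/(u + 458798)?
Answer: 570717/312997 ≈ 1.8234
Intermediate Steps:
u = -145801
570717/(u + 458798) = 570717/(-145801 + 458798) = 570717/312997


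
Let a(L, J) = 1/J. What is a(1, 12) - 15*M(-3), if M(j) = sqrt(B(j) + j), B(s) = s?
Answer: 1/12 - 15*I*sqrt(6) ≈ 0.083333 - 36.742*I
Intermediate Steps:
M(j) = sqrt(2)*sqrt(j) (M(j) = sqrt(j + j) = sqrt(2*j) = sqrt(2)*sqrt(j))
a(1, 12) - 15*M(-3) = 1/12 - 15*sqrt(2)*sqrt(-3) = 1/12 - 15*sqrt(2)*I*sqrt(3) = 1/12 - 15*I*sqrt(6)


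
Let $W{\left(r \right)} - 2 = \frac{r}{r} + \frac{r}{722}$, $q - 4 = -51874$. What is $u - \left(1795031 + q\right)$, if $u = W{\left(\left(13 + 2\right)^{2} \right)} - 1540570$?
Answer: $- \frac{2370851391}{722} \approx -3.2837 \cdot 10^{6}$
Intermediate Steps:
$q = -51870$ ($q = 4 - 51874 = -51870$)
$W{\left(r \right)} = 3 + \frac{r}{722}$ ($W{\left(r \right)} = 2 + \left(\frac{r}{r} + \frac{r}{722}\right) = 2 + \left(1 + r \frac{1}{722}\right) = 2 + \left(1 + \frac{r}{722}\right) = 3 + \frac{r}{722}$)
$u = - \frac{1112289149}{722}$ ($u = \left(3 + \frac{\left(13 + 2\right)^{2}}{722}\right) - 1540570 = \left(3 + \frac{15^{2}}{722}\right) - 1540570 = \left(3 + \frac{1}{722} \cdot 225\right) - 1540570 = \left(3 + \frac{225}{722}\right) - 1540570 = \frac{2391}{722} - 1540570 = - \frac{1112289149}{722} \approx -1.5406 \cdot 10^{6}$)
$u - \left(1795031 + q\right) = - \frac{1112289149}{722} - 1743161 = - \frac{2370851391}{722}$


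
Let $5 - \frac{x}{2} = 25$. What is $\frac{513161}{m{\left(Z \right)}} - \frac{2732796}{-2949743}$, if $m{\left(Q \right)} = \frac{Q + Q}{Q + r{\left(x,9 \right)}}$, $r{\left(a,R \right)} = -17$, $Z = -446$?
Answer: $\frac{700842327963481}{2631170756} \approx 2.6636 \cdot 10^{5}$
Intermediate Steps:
$x = -40$ ($x = 10 - 50 = -40$)
$m{\left(Q \right)} = \frac{2 Q}{-17 + Q}$ ($m{\left(Q \right)} = \frac{Q + Q}{Q - 17} = \frac{2 Q}{-17 + Q}$)
$\frac{513161}{m{\left(Z \right)}} - \frac{2732796}{-2949743} = \frac{513161}{2 \left(-446\right) \frac{1}{-17 - 446}} - \frac{2732796}{-2949743} = \frac{513161}{2 \left(-446\right) \frac{1}{-463}} - - \frac{2732796}{2949743} = \frac{513161}{2 \left(-446\right) \left(- \frac{1}{463}\right)} + \frac{2732796}{2949743} = \frac{513161}{\frac{892}{463}} + \frac{2732796}{2949743} = 513161 \cdot \frac{463}{892} + \frac{2732796}{2949743} = \frac{237593543}{892} + \frac{2732796}{2949743} = \frac{700842327963481}{2631170756}$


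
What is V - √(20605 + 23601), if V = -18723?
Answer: -18723 - 31*√46 ≈ -18933.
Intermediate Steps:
V - √(20605 + 23601) = -18723 - √(20605 + 23601) = -18723 - √44206 = -18723 - 31*√46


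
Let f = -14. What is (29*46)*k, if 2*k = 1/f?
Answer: -667/14 ≈ -47.643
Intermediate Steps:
k = -1/28 (k = (½)/(-14) = (½)*(-1/14) = -1/28 ≈ -0.035714)
(29*46)*k = (29*46)*(-1/28) = 1334*(-1/28) = -667/14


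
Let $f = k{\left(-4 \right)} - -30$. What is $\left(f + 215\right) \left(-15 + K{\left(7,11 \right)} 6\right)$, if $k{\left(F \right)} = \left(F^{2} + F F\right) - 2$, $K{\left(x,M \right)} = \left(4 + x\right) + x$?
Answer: $25575$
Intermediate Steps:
$K{\left(x,M \right)} = 4 + 2 x$
$k{\left(F \right)} = -2 + 2 F^{2}$ ($k{\left(F \right)} = \left(F^{2} + F^{2}\right) - 2 = 2 F^{2} - 2 = -2 + 2 F^{2}$)
$f = 60$ ($f = \left(-2 + 2 \left(-4\right)^{2}\right) - -30 = \left(-2 + 2 \cdot 16\right) + 30 = \left(-2 + 32\right) + 30 = 30 + 30 = 60$)
$\left(f + 215\right) \left(-15 + K{\left(7,11 \right)} 6\right) = \left(60 + 215\right) \left(-15 + \left(4 + 2 \cdot 7\right) 6\right) = 275 \left(-15 + \left(4 + 14\right) 6\right) = 275 \left(-15 + 18 \cdot 6\right) = 275 \left(-15 + 108\right) = 275 \cdot 93 = 25575$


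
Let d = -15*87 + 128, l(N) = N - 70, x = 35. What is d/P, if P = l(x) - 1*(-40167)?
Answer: -1177/40132 ≈ -0.029328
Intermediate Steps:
l(N) = -70 + N
P = 40132 (P = (-70 + 35) - 1*(-40167) = -35 + 40167 = 40132)
d = -1177 (d = -1305 + 128 = -1177)
d/P = -1177/40132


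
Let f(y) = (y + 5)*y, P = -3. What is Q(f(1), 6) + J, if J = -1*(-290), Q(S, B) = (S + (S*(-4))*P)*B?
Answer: 758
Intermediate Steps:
f(y) = y*(5 + y) (f(y) = (5 + y)*y = y*(5 + y))
Q(S, B) = 13*B*S (Q(S, B) = (S + (S*(-4))*(-3))*B = (S - 4*S*(-3))*B = (S + 12*S)*B = (13*S)*B = 13*B*S)
J = 290
Q(f(1), 6) + J = 13*6*(1*(5 + 1)) + 290 = 13*6*(1*6) + 290 = 13*6*6 + 290 = 468 + 290 = 758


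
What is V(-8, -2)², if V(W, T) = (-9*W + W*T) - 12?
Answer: 5776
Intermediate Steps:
V(W, T) = -12 - 9*W + T*W (V(W, T) = (-9*W + T*W) - 12 = -12 - 9*W + T*W)
V(-8, -2)² = (-12 - 9*(-8) - 2*(-8))² = (-12 + 72 + 16)² = 76² = 5776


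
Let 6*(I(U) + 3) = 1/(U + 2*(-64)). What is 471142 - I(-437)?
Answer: 1597181551/3390 ≈ 4.7115e+5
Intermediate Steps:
I(U) = -3 + 1/(6*(-128 + U)) (I(U) = -3 + 1/(6*(U + 2*(-64))) = -3 + 1/(6*(U - 128)) = -3 + 1/(6*(-128 + U)))
471142 - I(-437) = 471142 - (2305 - 18*(-437))/(6*(-128 - 437)) = 471142 - (2305 + 7866)/(6*(-565)) = 471142 - (-1)*10171/(6*565) = 471142 - 1*(-10171/3390) = 471142 + 10171/3390 = 1597181551/3390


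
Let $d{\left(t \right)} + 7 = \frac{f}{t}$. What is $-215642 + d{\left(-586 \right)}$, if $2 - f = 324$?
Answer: $- \frac{63184996}{293} \approx -2.1565 \cdot 10^{5}$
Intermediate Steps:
$f = -322$ ($f = 2 - 324 = -322$)
$d{\left(t \right)} = -7 - \frac{322}{t}$
$-215642 + d{\left(-586 \right)} = -215642 - \left(7 + \frac{322}{-586}\right) = -215642 - \frac{1890}{293} = - \frac{63184996}{293}$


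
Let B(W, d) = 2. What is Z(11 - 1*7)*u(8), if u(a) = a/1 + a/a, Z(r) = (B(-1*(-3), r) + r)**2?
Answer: 324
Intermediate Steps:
Z(r) = (2 + r)**2
u(a) = 1 + a (u(a) = a*1 + 1 = a + 1 = 1 + a)
Z(11 - 1*7)*u(8) = (2 + (11 - 1*7))**2*(1 + 8) = (2 + (11 - 7))**2*9 = (2 + 4)**2*9 = 6**2*9 = 36*9 = 324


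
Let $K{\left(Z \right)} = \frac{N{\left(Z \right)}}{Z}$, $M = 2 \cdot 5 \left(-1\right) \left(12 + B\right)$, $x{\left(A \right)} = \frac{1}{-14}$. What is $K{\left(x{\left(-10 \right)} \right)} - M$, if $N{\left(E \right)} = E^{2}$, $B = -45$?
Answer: $- \frac{4621}{14} \approx -330.07$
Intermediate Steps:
$x{\left(A \right)} = - \frac{1}{14}$
$M = 330$ ($M = 2 \cdot 5 \left(-1\right) \left(12 - 45\right) = 10 \left(-1\right) \left(-33\right) = \left(-10\right) \left(-33\right) = 330$)
$K{\left(Z \right)} = Z$ ($K{\left(Z \right)} = \frac{Z^{2}}{Z} = Z$)
$K{\left(x{\left(-10 \right)} \right)} - M = - \frac{1}{14} - 330 = - \frac{4621}{14}$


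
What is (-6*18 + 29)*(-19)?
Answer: 1501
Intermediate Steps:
(-6*18 + 29)*(-19) = (-108 + 29)*(-19) = -79*(-19) = 1501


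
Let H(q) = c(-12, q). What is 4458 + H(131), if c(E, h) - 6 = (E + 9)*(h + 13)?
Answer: 4032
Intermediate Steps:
c(E, h) = 6 + (9 + E)*(13 + h) (c(E, h) = 6 + (E + 9)*(h + 13) = 6 + (9 + E)*(13 + h))
H(q) = -33 - 3*q (H(q) = 123 + 9*q + 13*(-12) - 12*q = 123 + 9*q - 156 - 12*q = -33 - 3*q)
4458 + H(131) = 4458 + (-33 - 3*131) = 4458 + (-33 - 393) = 4458 - 426 = 4032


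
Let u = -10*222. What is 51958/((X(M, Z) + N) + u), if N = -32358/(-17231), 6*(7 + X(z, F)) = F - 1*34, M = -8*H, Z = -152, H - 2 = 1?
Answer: -447644149/19437620 ≈ -23.030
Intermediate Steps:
H = 3 (H = 2 + 1 = 3)
M = -24 (M = -8*3 = -24)
X(z, F) = -38/3 + F/6 (X(z, F) = -7 + (F - 1*34)/6 = -7 + (F - 34)/6 = -7 + (-34 + F)/6 = -7 + (-17/3 + F/6) = -38/3 + F/6)
N = 32358/17231 (N = -32358*(-1/17231) = 32358/17231 ≈ 1.8779)
u = -2220
51958/((X(M, Z) + N) + u) = 51958/(((-38/3 + (⅙)*(-152)) + 32358/17231) - 2220) = 51958/(((-38/3 - 76/3) + 32358/17231) - 2220) = 51958/((-38 + 32358/17231) - 2220) = 51958/(-622420/17231 - 2220) = 51958/(-38875240/17231) = 51958*(-17231/38875240) = -447644149/19437620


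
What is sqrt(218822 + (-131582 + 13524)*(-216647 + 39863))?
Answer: sqrt(20870984294) ≈ 1.4447e+5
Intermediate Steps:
sqrt(218822 + (-131582 + 13524)*(-216647 + 39863)) = sqrt(218822 - 118058*(-176784)) = sqrt(218822 + 20870765472) = sqrt(20870984294)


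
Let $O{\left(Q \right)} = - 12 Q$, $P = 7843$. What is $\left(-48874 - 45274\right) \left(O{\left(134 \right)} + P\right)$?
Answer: $-587012780$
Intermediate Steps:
$\left(-48874 - 45274\right) \left(O{\left(134 \right)} + P\right) = \left(-48874 - 45274\right) \left(\left(-12\right) 134 + 7843\right) = - 94148 \left(-1608 + 7843\right) = \left(-94148\right) 6235 = -587012780$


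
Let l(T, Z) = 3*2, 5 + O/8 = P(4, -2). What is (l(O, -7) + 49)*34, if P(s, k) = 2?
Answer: 1870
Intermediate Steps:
O = -24 (O = -40 + 8*2 = -40 + 16 = -24)
l(T, Z) = 6
(l(O, -7) + 49)*34 = (6 + 49)*34 = 55*34 = 1870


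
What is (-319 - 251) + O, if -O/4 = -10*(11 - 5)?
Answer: -330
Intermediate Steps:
O = 240 (O = -(-40)*(11 - 5) = -(-40)*6 = -4*(-60) = 240)
(-319 - 251) + O = (-319 - 251) + 240 = -570 + 240 = -330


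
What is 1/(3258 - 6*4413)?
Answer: -1/23220 ≈ -4.3066e-5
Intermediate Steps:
1/(3258 - 6*4413) = 1/(3258 - 1*26478) = 1/(3258 - 26478) = 1/(-23220) = -1/23220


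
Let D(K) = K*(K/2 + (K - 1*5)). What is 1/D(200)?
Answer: 1/59000 ≈ 1.6949e-5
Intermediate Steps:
D(K) = K*(-5 + 3*K/2) (D(K) = K*(K*(1/2) + (K - 5)) = K*(K/2 + (-5 + K)) = K*(-5 + 3*K/2))
1/D(200) = 1/((1/2)*200*(-10 + 3*200)) = 1/((1/2)*200*(-10 + 600)) = 1/((1/2)*200*590) = 1/59000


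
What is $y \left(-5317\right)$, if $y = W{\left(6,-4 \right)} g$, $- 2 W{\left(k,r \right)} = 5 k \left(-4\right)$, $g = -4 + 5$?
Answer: $-319020$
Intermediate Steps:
$g = 1$
$W{\left(k,r \right)} = 10 k$ ($W{\left(k,r \right)} = - \frac{5 k \left(-4\right)}{2} = - \frac{\left(-20\right) k}{2} = 10 k$)
$y = 60$ ($y = 10 \cdot 6 \cdot 1 = 60 \cdot 1 = 60$)
$y \left(-5317\right) = 60 \left(-5317\right) = -319020$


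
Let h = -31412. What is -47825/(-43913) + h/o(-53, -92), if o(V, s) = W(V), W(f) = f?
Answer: 1381929881/2327389 ≈ 593.77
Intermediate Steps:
o(V, s) = V
-47825/(-43913) + h/o(-53, -92) = -47825/(-43913) - 31412/(-53) = -47825*(-1/43913) - 31412*(-1/53) = 47825/43913 + 31412/53 = 1381929881/2327389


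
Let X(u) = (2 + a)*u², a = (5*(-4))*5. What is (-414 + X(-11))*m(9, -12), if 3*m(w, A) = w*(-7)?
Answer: 257712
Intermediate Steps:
a = -100 (a = -20*5 = -100)
m(w, A) = -7*w/3 (m(w, A) = (w*(-7))/3 = (-7*w)/3 = -7*w/3)
X(u) = -98*u² (X(u) = (2 - 100)*u² = -98*u²)
(-414 + X(-11))*m(9, -12) = (-414 - 98*(-11)²)*(-7/3*9) = (-414 - 98*121)*(-21) = (-414 - 11858)*(-21) = -12272*(-21) = 257712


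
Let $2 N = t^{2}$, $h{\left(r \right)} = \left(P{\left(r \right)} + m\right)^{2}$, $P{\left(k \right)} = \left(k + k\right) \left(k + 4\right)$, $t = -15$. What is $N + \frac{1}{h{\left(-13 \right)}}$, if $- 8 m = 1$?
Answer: $\frac{787644353}{7001282} \approx 112.5$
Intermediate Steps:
$m = - \frac{1}{8}$ ($m = \left(- \frac{1}{8}\right) 1 = - \frac{1}{8} \approx -0.125$)
$P{\left(k \right)} = 2 k \left(4 + k\right)$
$h{\left(r \right)} = \left(- \frac{1}{8} + 2 r \left(4 + r\right)\right)^{2}$ ($h{\left(r \right)} = \left(2 r \left(4 + r\right) - \frac{1}{8}\right)^{2} = \left(- \frac{1}{8} + 2 r \left(4 + r\right)\right)^{2}$)
$N = \frac{225}{2}$ ($N = \frac{\left(-15\right)^{2}}{2} = \frac{1}{2} \cdot 225 = \frac{225}{2} \approx 112.5$)
$N + \frac{1}{h{\left(-13 \right)}} = \frac{225}{2} + \frac{1}{\frac{1}{64} \left(-1 + 16 \left(-13\right) \left(4 - 13\right)\right)^{2}} = \frac{225}{2} + \frac{1}{\frac{1}{64} \left(-1 + 16 \left(-13\right) \left(-9\right)\right)^{2}} = \frac{225}{2} + \frac{1}{\frac{1}{64} \left(-1 + 1872\right)^{2}} = \frac{225}{2} + \frac{1}{\frac{1}{64} \cdot 1871^{2}} = \frac{225}{2} + \frac{1}{\frac{1}{64} \cdot 3500641} = \frac{225}{2} + \frac{1}{\frac{3500641}{64}} = \frac{225}{2} + \frac{64}{3500641} = \frac{787644353}{7001282}$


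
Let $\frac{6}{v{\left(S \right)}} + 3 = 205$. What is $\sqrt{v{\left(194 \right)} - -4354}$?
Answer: $\frac{\sqrt{44415457}}{101} \approx 65.985$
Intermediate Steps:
$v{\left(S \right)} = \frac{3}{101}$ ($v{\left(S \right)} = \frac{6}{-3 + 205} = \frac{6}{202} = 6 \cdot \frac{1}{202} = \frac{3}{101}$)
$\sqrt{v{\left(194 \right)} - -4354} = \sqrt{\frac{3}{101} - -4354} = \sqrt{\frac{3}{101} + \left(-8215 + 12569\right)} = \sqrt{\frac{3}{101} + 4354} = \sqrt{\frac{439757}{101}} = \frac{\sqrt{44415457}}{101}$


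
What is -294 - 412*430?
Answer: -177454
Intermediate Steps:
-294 - 412*430 = -294 - 177160 = -177454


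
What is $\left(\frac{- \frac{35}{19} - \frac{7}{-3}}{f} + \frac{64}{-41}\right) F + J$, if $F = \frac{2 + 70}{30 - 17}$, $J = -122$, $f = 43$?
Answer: $- \frac{56863426}{435461} \approx -130.58$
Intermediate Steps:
$F = \frac{72}{13} \approx 5.5385$
$\left(\frac{- \frac{35}{19} - \frac{7}{-3}}{f} + \frac{64}{-41}\right) F + J = \left(\frac{- \frac{35}{19} - \frac{7}{-3}}{43} + \frac{64}{-41}\right) \frac{72}{13} - 122 = \left(\left(\left(-35\right) \frac{1}{19} - - \frac{7}{3}\right) \frac{1}{43} + 64 \left(- \frac{1}{41}\right)\right) \frac{72}{13} - 122 = \left(\left(- \frac{35}{19} + \frac{7}{3}\right) \frac{1}{43} - \frac{64}{41}\right) \frac{72}{13} - 122 = \left(\frac{28}{57} \cdot \frac{1}{43} - \frac{64}{41}\right) \frac{72}{13} - 122 = \left(\frac{28}{2451} - \frac{64}{41}\right) \frac{72}{13} - 122 = \left(- \frac{155716}{100491}\right) \frac{72}{13} - 122 = - \frac{3737184}{435461} - 122 = - \frac{56863426}{435461}$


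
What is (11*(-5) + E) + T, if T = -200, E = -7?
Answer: -262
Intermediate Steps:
(11*(-5) + E) + T = (11*(-5) - 7) - 200 = (-55 - 7) - 200 = -62 - 200 = -262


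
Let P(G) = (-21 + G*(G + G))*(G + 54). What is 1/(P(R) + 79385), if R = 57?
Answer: 1/798332 ≈ 1.2526e-6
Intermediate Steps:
P(G) = (-21 + 2*G**2)*(54 + G) (P(G) = (-21 + G*(2*G))*(54 + G) = (-21 + 2*G**2)*(54 + G))
1/(P(R) + 79385) = 1/((-1134 - 21*57 + 2*57**3 + 108*57**2) + 79385) = 1/((-1134 - 1197 + 2*185193 + 108*3249) + 79385) = 1/((-1134 - 1197 + 370386 + 350892) + 79385) = 1/(718947 + 79385) = 1/798332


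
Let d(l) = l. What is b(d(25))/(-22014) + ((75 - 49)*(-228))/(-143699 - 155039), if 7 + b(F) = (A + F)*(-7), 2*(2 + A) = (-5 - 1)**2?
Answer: 18193997/548034861 ≈ 0.033199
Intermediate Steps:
A = 16 (A = -2 + (-5 - 1)**2/2 = -2 + (1/2)*(-6)**2 = -2 + (1/2)*36 = -2 + 18 = 16)
b(F) = -119 - 7*F (b(F) = -7 + (16 + F)*(-7) = -7 + (-112 - 7*F) = -119 - 7*F)
b(d(25))/(-22014) + ((75 - 49)*(-228))/(-143699 - 155039) = (-119 - 7*25)/(-22014) + ((75 - 49)*(-228))/(-143699 - 155039) = (-119 - 175)*(-1/22014) + (26*(-228))/(-298738) = -294*(-1/22014) - 5928*(-1/298738) = 49/3669 + 2964/149369 = 18193997/548034861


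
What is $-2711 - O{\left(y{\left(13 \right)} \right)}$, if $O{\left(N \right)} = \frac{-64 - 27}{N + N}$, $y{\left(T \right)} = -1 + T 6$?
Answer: $- \frac{59629}{22} \approx -2710.4$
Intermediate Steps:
$y{\left(T \right)} = -1 + 6 T$
$O{\left(N \right)} = - \frac{91}{2 N}$
$-2711 - O{\left(y{\left(13 \right)} \right)} = -2711 - - \frac{91}{2 \left(-1 + 6 \cdot 13\right)} = -2711 - - \frac{91}{2 \left(-1 + 78\right)} = -2711 - - \frac{91}{2 \cdot 77} = -2711 - \left(- \frac{91}{2}\right) \frac{1}{77} = -2711 - - \frac{13}{22} = -2711 + \frac{13}{22} = - \frac{59629}{22}$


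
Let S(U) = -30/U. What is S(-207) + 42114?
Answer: 2905876/69 ≈ 42114.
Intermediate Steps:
S(-207) + 42114 = -30/(-207) + 42114 = -30*(-1/207) + 42114 = 10/69 + 42114 = 2905876/69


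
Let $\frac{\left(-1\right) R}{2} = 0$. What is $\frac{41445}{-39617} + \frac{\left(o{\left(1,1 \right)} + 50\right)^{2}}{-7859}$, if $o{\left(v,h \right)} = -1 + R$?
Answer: $- \frac{420836672}{311350003} \approx -1.3517$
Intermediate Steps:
$R = 0$ ($R = \left(-2\right) 0 = 0$)
$o{\left(v,h \right)} = -1$ ($o{\left(v,h \right)} = -1 + 0 = -1$)
$\frac{41445}{-39617} + \frac{\left(o{\left(1,1 \right)} + 50\right)^{2}}{-7859} = \frac{41445}{-39617} + \frac{\left(-1 + 50\right)^{2}}{-7859} = 41445 \left(- \frac{1}{39617}\right) + 49^{2} \left(- \frac{1}{7859}\right) = - \frac{41445}{39617} + 2401 \left(- \frac{1}{7859}\right) = - \frac{41445}{39617} - \frac{2401}{7859} = - \frac{420836672}{311350003}$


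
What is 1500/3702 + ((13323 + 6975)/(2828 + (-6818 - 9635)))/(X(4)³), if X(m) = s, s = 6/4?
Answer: -2740726/75659625 ≈ -0.036224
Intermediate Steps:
s = 3/2 (s = 6*(¼) = 3/2 ≈ 1.5000)
X(m) = 3/2
1500/3702 + ((13323 + 6975)/(2828 + (-6818 - 9635)))/(X(4)³) = 1500/3702 + ((13323 + 6975)/(2828 + (-6818 - 9635)))/((3/2)³) = 1500*(1/3702) + (20298/(2828 - 16453))/(27/8) = 250/617 + (20298/(-13625))*(8/27) = 250/617 + (20298*(-1/13625))*(8/27) = 250/617 - 20298/13625*8/27 = 250/617 - 54128/122625 = -2740726/75659625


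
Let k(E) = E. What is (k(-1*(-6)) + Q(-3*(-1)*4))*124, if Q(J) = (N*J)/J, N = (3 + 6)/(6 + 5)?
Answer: 9300/11 ≈ 845.45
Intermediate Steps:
N = 9/11 ≈ 0.81818
Q(J) = 9/11 (Q(J) = (9*J/11)/J = 9/11)
(k(-1*(-6)) + Q(-3*(-1)*4))*124 = (-1*(-6) + 9/11)*124 = (6 + 9/11)*124 = (75/11)*124 = 9300/11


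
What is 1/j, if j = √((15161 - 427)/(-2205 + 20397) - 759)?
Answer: -2*I*√15682634178/6896497 ≈ -0.036317*I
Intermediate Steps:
j = I*√15682634178/4548 (j = √(14734/18192 - 759) = √(14734*(1/18192) - 759) = √(7367/9096 - 759) = √(-6896497/9096) = I*√15682634178/4548 ≈ 27.535*I)
1/j = 1/(I*√15682634178/4548) = -2*I*√15682634178/6896497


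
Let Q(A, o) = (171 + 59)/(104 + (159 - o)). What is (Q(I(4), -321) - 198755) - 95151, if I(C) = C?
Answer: -85820437/292 ≈ -2.9391e+5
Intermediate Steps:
Q(A, o) = 230/(263 - o)
(Q(I(4), -321) - 198755) - 95151 = (-230/(-263 - 321) - 198755) - 95151 = (-230/(-584) - 198755) - 95151 = (-230*(-1/584) - 198755) - 95151 = (115/292 - 198755) - 95151 = -58036345/292 - 95151 = -85820437/292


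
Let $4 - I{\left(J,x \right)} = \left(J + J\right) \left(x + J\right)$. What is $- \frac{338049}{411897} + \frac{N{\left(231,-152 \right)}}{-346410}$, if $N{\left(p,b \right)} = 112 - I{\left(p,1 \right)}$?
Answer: $- \frac{8960933723}{7926957765} \approx -1.1304$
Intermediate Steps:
$I{\left(J,x \right)} = 4 - 2 J \left(J + x\right)$ ($I{\left(J,x \right)} = 4 - \left(J + J\right) \left(x + J\right) = 4 - 2 J \left(J + x\right)$)
$N{\left(p,b \right)} = 108 + 2 p + 2 p^{2}$ ($N{\left(p,b \right)} = 112 - \left(4 - 2 p^{2} - 2 p 1\right) = 112 - \left(4 - 2 p^{2} - 2 p\right) = 112 - \left(4 - 2 p - 2 p^{2}\right) = 112 + \left(-4 + 2 p + 2 p^{2}\right) = 108 + 2 p + 2 p^{2}$)
$- \frac{338049}{411897} + \frac{N{\left(231,-152 \right)}}{-346410} = - \frac{338049}{411897} + \frac{108 + 2 \cdot 231 + 2 \cdot 231^{2}}{-346410} = \left(-338049\right) \frac{1}{411897} + \left(108 + 462 + 2 \cdot 53361\right) \left(- \frac{1}{346410}\right) = - \frac{112683}{137299} + \left(108 + 462 + 106722\right) \left(- \frac{1}{346410}\right) = - \frac{112683}{137299} + 107292 \left(- \frac{1}{346410}\right) = - \frac{112683}{137299} - \frac{17882}{57735} = - \frac{8960933723}{7926957765}$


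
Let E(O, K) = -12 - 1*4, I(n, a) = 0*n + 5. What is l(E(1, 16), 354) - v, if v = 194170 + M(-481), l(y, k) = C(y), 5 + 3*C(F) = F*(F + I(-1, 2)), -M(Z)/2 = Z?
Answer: -195075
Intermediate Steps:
I(n, a) = 5 (I(n, a) = 0 + 5 = 5)
M(Z) = -2*Z
C(F) = -5/3 + F*(5 + F)/3 (C(F) = -5/3 + (F*(F + 5))/3 = -5/3 + (F*(5 + F))/3 = -5/3 + F*(5 + F)/3)
E(O, K) = -16 (E(O, K) = -12 - 4 = -16)
l(y, k) = -5/3 + y²/3 + 5*y/3
v = 195132 (v = 194170 - 2*(-481) = 194170 + 962 = 195132)
l(E(1, 16), 354) - v = (-5/3 + (⅓)*(-16)² + (5/3)*(-16)) - 1*195132 = (-5/3 + (⅓)*256 - 80/3) - 195132 = (-5/3 + 256/3 - 80/3) - 195132 = 57 - 195132 = -195075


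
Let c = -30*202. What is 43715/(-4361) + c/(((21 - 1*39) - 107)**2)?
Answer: -20270701/1946875 ≈ -10.412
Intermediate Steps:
c = -6060
43715/(-4361) + c/(((21 - 1*39) - 107)**2) = 43715/(-4361) - 6060/((21 - 1*39) - 107)**2 = 43715*(-1/4361) - 6060/((21 - 39) - 107)**2 = -6245/623 - 6060/(-18 - 107)**2 = -6245/623 - 6060/((-125)**2) = -6245/623 - 6060/15625 = -6245/623 - 6060*1/15625 = -6245/623 - 1212/3125 = -20270701/1946875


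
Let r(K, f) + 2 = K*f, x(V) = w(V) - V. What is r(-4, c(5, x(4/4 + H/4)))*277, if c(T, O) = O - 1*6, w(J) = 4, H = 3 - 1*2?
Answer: 3047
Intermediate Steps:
H = 1 (H = 3 - 2 = 1)
x(V) = 4 - V
c(T, O) = -6 + O (c(T, O) = O - 6 = -6 + O)
r(K, f) = -2 + K*f
r(-4, c(5, x(4/4 + H/4)))*277 = (-2 - 4*(-6 + (4 - (4/4 + 1/4))))*277 = (-2 - 4*(-6 + (4 - (4*(¼) + 1*(¼)))))*277 = (-2 - 4*(-6 + (4 - (1 + ¼))))*277 = (-2 - 4*(-6 + (4 - 1*5/4)))*277 = (-2 - 4*(-6 + (4 - 5/4)))*277 = (-2 - 4*(-6 + 11/4))*277 = (-2 - 4*(-13/4))*277 = (-2 + 13)*277 = 11*277 = 3047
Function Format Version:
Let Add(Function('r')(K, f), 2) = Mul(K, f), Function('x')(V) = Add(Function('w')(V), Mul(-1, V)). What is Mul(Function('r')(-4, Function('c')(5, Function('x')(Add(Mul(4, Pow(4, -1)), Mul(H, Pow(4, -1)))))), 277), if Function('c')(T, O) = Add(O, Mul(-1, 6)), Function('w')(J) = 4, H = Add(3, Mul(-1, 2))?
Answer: 3047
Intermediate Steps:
H = 1 (H = Add(3, -2) = 1)
Function('x')(V) = Add(4, Mul(-1, V))
Function('c')(T, O) = Add(-6, O) (Function('c')(T, O) = Add(O, -6) = Add(-6, O))
Function('r')(K, f) = Add(-2, Mul(K, f))
Mul(Function('r')(-4, Function('c')(5, Function('x')(Add(Mul(4, Pow(4, -1)), Mul(H, Pow(4, -1)))))), 277) = Mul(Add(-2, Mul(-4, Add(-6, Add(4, Mul(-1, Add(Mul(4, Pow(4, -1)), Mul(1, Pow(4, -1)))))))), 277) = Mul(Add(-2, Mul(-4, Add(-6, Add(4, Mul(-1, Add(Mul(4, Rational(1, 4)), Mul(1, Rational(1, 4)))))))), 277) = Mul(Add(-2, Mul(-4, Add(-6, Add(4, Mul(-1, Add(1, Rational(1, 4))))))), 277) = Mul(Add(-2, Mul(-4, Add(-6, Add(4, Mul(-1, Rational(5, 4)))))), 277) = Mul(Add(-2, Mul(-4, Add(-6, Add(4, Rational(-5, 4))))), 277) = Mul(Add(-2, Mul(-4, Add(-6, Rational(11, 4)))), 277) = Mul(Add(-2, Mul(-4, Rational(-13, 4))), 277) = Mul(Add(-2, 13), 277) = Mul(11, 277) = 3047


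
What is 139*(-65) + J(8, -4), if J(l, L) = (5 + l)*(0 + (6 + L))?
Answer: -9009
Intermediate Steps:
J(l, L) = (5 + l)*(6 + L)
139*(-65) + J(8, -4) = 139*(-65) + (30 + 5*(-4) + 6*8 - 4*8) = -9035 + (30 - 20 + 48 - 32) = -9035 + 26 = -9009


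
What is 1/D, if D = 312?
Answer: 1/312 ≈ 0.0032051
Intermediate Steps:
1/D = 1/312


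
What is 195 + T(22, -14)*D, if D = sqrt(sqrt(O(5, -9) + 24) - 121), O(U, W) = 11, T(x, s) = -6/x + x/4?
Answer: 195 + 115*sqrt(-121 + sqrt(35))/22 ≈ 195.0 + 56.077*I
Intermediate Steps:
T(x, s) = -6/x + x/4 (T(x, s) = -6/x + x*(1/4) = -6/x + x/4)
D = sqrt(-121 + sqrt(35)) (D = sqrt(sqrt(11 + 24) - 121) = sqrt(sqrt(35) - 121) = sqrt(-121 + sqrt(35)) ≈ 10.728*I)
195 + T(22, -14)*D = 195 + (-6/22 + (1/4)*22)*sqrt(-121 + sqrt(35)) = 195 + (-6*1/22 + 11/2)*sqrt(-121 + sqrt(35)) = 195 + (-3/11 + 11/2)*sqrt(-121 + sqrt(35)) = 195 + 115*sqrt(-121 + sqrt(35))/22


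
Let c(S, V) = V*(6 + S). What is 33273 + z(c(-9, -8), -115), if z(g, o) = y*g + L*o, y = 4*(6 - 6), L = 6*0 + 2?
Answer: 33043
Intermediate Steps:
L = 2 (L = 0 + 2 = 2)
y = 0 (y = 4*0 = 0)
z(g, o) = 2*o (z(g, o) = 0*g + 2*o = 0 + 2*o = 2*o)
33273 + z(c(-9, -8), -115) = 33273 + 2*(-115) = 33273 - 230 = 33043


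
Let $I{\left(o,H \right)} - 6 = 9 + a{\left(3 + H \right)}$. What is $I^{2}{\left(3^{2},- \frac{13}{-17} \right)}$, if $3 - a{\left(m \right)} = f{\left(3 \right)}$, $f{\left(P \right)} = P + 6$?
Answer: $81$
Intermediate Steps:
$f{\left(P \right)} = 6 + P$
$a{\left(m \right)} = -6$ ($a{\left(m \right)} = 3 - \left(6 + 3\right) = 3 - 9 = -6$)
$I{\left(o,H \right)} = 9$ ($I{\left(o,H \right)} = 6 + \left(9 - 6\right) = 6 + 3 = 9$)
$I^{2}{\left(3^{2},- \frac{13}{-17} \right)} = 9^{2} = 81$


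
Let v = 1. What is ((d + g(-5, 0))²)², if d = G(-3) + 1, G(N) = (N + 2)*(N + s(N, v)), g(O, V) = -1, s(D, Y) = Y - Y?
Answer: 81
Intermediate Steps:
s(D, Y) = 0
G(N) = N*(2 + N) (G(N) = (N + 2)*(N + 0) = (2 + N)*N = N*(2 + N))
d = 4 (d = -3*(2 - 3) + 1 = -3*(-1) + 1 = 3 + 1 = 4)
((d + g(-5, 0))²)² = ((4 - 1)²)² = (3²)² = 9² = 81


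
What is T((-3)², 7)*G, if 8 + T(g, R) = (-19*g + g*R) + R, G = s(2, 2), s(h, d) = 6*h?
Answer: -1308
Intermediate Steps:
G = 12 (G = 6*2 = 12)
T(g, R) = -8 + R - 19*g + R*g (T(g, R) = -8 + ((-19*g + g*R) + R) = -8 + ((-19*g + R*g) + R) = -8 + (R - 19*g + R*g) = -8 + R - 19*g + R*g)
T((-3)², 7)*G = (-8 + 7 - 19*(-3)² + 7*(-3)²)*12 = (-8 + 7 - 19*9 + 7*9)*12 = (-8 + 7 - 171 + 63)*12 = -109*12 = -1308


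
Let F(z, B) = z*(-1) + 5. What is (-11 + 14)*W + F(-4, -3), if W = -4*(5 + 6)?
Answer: -123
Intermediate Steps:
W = -44 (W = -4*11 = -44)
F(z, B) = 5 - z (F(z, B) = -z + 5 = 5 - z)
(-11 + 14)*W + F(-4, -3) = (-11 + 14)*(-44) + (5 - 1*(-4)) = 3*(-44) + (5 + 4) = -132 + 9 = -123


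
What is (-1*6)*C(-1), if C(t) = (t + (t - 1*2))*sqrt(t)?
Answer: 24*I ≈ 24.0*I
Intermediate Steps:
C(t) = sqrt(t)*(-2 + 2*t) (C(t) = (t + (t - 2))*sqrt(t) = (t + (-2 + t))*sqrt(t) = (-2 + 2*t)*sqrt(t) = sqrt(t)*(-2 + 2*t))
(-1*6)*C(-1) = (-1*6)*(2*sqrt(-1)*(-1 - 1)) = -12*I*(-2) = -(-24)*I = 24*I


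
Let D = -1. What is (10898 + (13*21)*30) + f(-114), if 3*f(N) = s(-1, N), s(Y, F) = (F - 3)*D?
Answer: 19127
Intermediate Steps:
s(Y, F) = 3 - F (s(Y, F) = (F - 3)*(-1) = (-3 + F)*(-1) = 3 - F)
f(N) = 1 - N/3 (f(N) = (3 - N)/3 = 1 - N/3)
(10898 + (13*21)*30) + f(-114) = (10898 + (13*21)*30) + (1 - 1/3*(-114)) = (10898 + 273*30) + (1 + 38) = (10898 + 8190) + 39 = 19088 + 39 = 19127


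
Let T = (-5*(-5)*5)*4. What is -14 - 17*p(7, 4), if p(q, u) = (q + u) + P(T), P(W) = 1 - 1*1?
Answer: -201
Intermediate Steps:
T = 500 (T = (25*5)*4 = 125*4 = 500)
P(W) = 0 (P(W) = 1 - 1 = 0)
p(q, u) = q + u (p(q, u) = (q + u) + 0 = q + u)
-14 - 17*p(7, 4) = -14 - 17*(7 + 4) = -14 - 17*11 = -14 - 187 = -201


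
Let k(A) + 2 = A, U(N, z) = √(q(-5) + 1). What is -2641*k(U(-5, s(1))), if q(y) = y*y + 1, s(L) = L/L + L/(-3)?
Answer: 5282 - 7923*√3 ≈ -8441.0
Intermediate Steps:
s(L) = 1 - L/3 (s(L) = 1 + L*(-⅓) = 1 - L/3)
q(y) = 1 + y² (q(y) = y² + 1 = 1 + y²)
U(N, z) = 3*√3 (U(N, z) = √((1 + (-5)²) + 1) = √((1 + 25) + 1) = √(26 + 1) = √27 = 3*√3)
k(A) = -2 + A
-2641*k(U(-5, s(1))) = -2641*(-2 + 3*√3) = 5282 - 7923*√3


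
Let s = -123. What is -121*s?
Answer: 14883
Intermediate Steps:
-121*s = -121*(-123) = 14883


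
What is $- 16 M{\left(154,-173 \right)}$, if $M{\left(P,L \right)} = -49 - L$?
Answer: $-1984$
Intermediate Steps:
$- 16 M{\left(154,-173 \right)} = - 16 \left(-49 - -173\right) = - 16 \left(-49 + 173\right) = \left(-16\right) 124 = -1984$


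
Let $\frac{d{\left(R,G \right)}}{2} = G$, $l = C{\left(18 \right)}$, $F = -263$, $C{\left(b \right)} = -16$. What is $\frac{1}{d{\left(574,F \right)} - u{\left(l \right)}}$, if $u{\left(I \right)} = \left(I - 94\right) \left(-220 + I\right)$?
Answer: $- \frac{1}{26486} \approx -3.7756 \cdot 10^{-5}$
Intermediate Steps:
$l = -16$
$d{\left(R,G \right)} = 2 G$
$u{\left(I \right)} = \left(-220 + I\right) \left(-94 + I\right)$ ($u{\left(I \right)} = \left(-94 + I\right) \left(-220 + I\right) = \left(-220 + I\right) \left(-94 + I\right)$)
$\frac{1}{d{\left(574,F \right)} - u{\left(l \right)}} = \frac{1}{2 \left(-263\right) - \left(20680 + \left(-16\right)^{2} - -5024\right)} = \frac{1}{-526 - \left(20680 + 256 + 5024\right)} = \frac{1}{-526 - 25960} = \frac{1}{-26486} = - \frac{1}{26486}$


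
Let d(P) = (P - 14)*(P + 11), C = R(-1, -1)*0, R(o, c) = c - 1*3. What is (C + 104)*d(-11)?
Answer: 0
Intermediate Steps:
R(o, c) = -3 + c (R(o, c) = c - 3 = -3 + c)
C = 0 (C = (-3 - 1)*0 = -4*0 = 0)
d(P) = (-14 + P)*(11 + P)
(C + 104)*d(-11) = (0 + 104)*(-154 + (-11)² - 3*(-11)) = 104*(-154 + 121 + 33) = 104*0 = 0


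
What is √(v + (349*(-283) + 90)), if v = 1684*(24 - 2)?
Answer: I*√61629 ≈ 248.25*I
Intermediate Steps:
v = 37048 (v = 1684*22 = 37048)
√(v + (349*(-283) + 90)) = √(37048 + (349*(-283) + 90)) = √(37048 + (-98767 + 90)) = √(37048 - 98677) = √(-61629) = I*√61629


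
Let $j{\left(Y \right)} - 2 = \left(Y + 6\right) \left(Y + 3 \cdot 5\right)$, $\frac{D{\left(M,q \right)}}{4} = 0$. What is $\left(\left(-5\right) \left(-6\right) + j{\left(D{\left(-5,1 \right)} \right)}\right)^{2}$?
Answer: $14884$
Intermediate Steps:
$D{\left(M,q \right)} = 0$ ($D{\left(M,q \right)} = 4 \cdot 0 = 0$)
$j{\left(Y \right)} = 2 + \left(6 + Y\right) \left(15 + Y\right)$ ($j{\left(Y \right)} = 2 + \left(Y + 6\right) \left(Y + 3 \cdot 5\right) = 2 + \left(6 + Y\right) \left(Y + 15\right) = 2 + \left(6 + Y\right) \left(15 + Y\right)$)
$\left(\left(-5\right) \left(-6\right) + j{\left(D{\left(-5,1 \right)} \right)}\right)^{2} = \left(\left(-5\right) \left(-6\right) + \left(92 + 0^{2} + 21 \cdot 0\right)\right)^{2} = \left(30 + \left(92 + 0 + 0\right)\right)^{2} = \left(30 + 92\right)^{2} = 122^{2} = 14884$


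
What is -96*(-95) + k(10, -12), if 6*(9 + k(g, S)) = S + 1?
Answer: 54655/6 ≈ 9109.2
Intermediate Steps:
k(g, S) = -53/6 + S/6 (k(g, S) = -9 + (S + 1)/6 = -9 + (1 + S)/6 = -9 + (1/6 + S/6) = -53/6 + S/6)
-96*(-95) + k(10, -12) = -96*(-95) + (-53/6 + (1/6)*(-12)) = 9120 + (-53/6 - 2) = 9120 - 65/6 = 54655/6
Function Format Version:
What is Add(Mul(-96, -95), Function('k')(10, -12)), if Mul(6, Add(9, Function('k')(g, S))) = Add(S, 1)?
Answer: Rational(54655, 6) ≈ 9109.2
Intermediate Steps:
Function('k')(g, S) = Add(Rational(-53, 6), Mul(Rational(1, 6), S)) (Function('k')(g, S) = Add(-9, Mul(Rational(1, 6), Add(S, 1))) = Add(-9, Mul(Rational(1, 6), Add(1, S))) = Add(-9, Add(Rational(1, 6), Mul(Rational(1, 6), S))) = Add(Rational(-53, 6), Mul(Rational(1, 6), S)))
Add(Mul(-96, -95), Function('k')(10, -12)) = Add(Mul(-96, -95), Add(Rational(-53, 6), Mul(Rational(1, 6), -12))) = Add(9120, Add(Rational(-53, 6), -2)) = Add(9120, Rational(-65, 6)) = Rational(54655, 6)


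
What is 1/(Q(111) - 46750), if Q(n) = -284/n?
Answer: -111/5189534 ≈ -2.1389e-5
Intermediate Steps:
1/(Q(111) - 46750) = 1/(-284/111 - 46750) = 1/(-5189534/111) = -111/5189534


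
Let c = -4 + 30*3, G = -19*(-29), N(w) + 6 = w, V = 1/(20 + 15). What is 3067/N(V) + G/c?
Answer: -9116511/17974 ≈ -507.21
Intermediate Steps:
V = 1/35 ≈ 0.028571
N(w) = -6 + w
G = 551
c = 86 (c = -4 + 90 = 86)
3067/N(V) + G/c = 3067/(-6 + 1/35) + 551/86 = 3067/(-209/35) + 551*(1/86) = 3067*(-35/209) + 551/86 = -107345/209 + 551/86 = -9116511/17974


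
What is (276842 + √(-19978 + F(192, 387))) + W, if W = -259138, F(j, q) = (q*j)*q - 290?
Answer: 17704 + 6*√798205 ≈ 23065.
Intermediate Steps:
F(j, q) = -290 + j*q² (F(j, q) = (j*q)*q - 290 = j*q² - 290 = -290 + j*q²)
(276842 + √(-19978 + F(192, 387))) + W = (276842 + √(-19978 + (-290 + 192*387²))) - 259138 = (276842 + √(-19978 + (-290 + 192*149769))) - 259138 = (276842 + √(-19978 + (-290 + 28755648))) - 259138 = (276842 + √(-19978 + 28755358)) - 259138 = (276842 + √28735380) - 259138 = (276842 + 6*√798205) - 259138 = 17704 + 6*√798205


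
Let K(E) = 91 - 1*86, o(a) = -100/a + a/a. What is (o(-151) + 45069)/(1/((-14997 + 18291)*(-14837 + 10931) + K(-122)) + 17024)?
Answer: 17512838691106/6614914247573 ≈ 2.6475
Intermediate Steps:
o(a) = 1 - 100/a (o(a) = -100/a + 1 = 1 - 100/a)
K(E) = 5 (K(E) = 91 - 86 = 5)
(o(-151) + 45069)/(1/((-14997 + 18291)*(-14837 + 10931) + K(-122)) + 17024) = ((-100 - 151)/(-151) + 45069)/(1/((-14997 + 18291)*(-14837 + 10931) + 5) + 17024) = (-1/151*(-251) + 45069)/(1/(3294*(-3906) + 5) + 17024) = (251/151 + 45069)/(1/(-12866364 + 5) + 17024) = 6805670/(151*(1/(-12866359) + 17024)) = 6805670/(151*(-1/12866359 + 17024)) = 6805670/(151*(219036895615/12866359)) = (6805670/151)*(12866359/219036895615) = 17512838691106/6614914247573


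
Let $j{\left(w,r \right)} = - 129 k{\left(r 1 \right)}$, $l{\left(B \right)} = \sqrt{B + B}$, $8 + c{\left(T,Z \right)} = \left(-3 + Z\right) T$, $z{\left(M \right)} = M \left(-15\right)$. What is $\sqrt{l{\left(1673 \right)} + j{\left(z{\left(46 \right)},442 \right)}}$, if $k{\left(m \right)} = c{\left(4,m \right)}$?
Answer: $\sqrt{-225492 + \sqrt{3346}} \approx 474.8 i$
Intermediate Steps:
$z{\left(M \right)} = - 15 M$
$c{\left(T,Z \right)} = -8 + T \left(-3 + Z\right)$ ($c{\left(T,Z \right)} = -8 + \left(-3 + Z\right) T = -8 + T \left(-3 + Z\right)$)
$k{\left(m \right)} = -20 + 4 m$ ($k{\left(m \right)} = -8 - 12 + 4 m = -20 + 4 m$)
$l{\left(B \right)} = \sqrt{2} \sqrt{B}$ ($l{\left(B \right)} = \sqrt{2 B} = \sqrt{2} \sqrt{B}$)
$j{\left(w,r \right)} = 2580 - 516 r$ ($j{\left(w,r \right)} = - 129 \left(-20 + 4 r 1\right) = - 129 \left(-20 + 4 r\right) = 2580 - 516 r$)
$\sqrt{l{\left(1673 \right)} + j{\left(z{\left(46 \right)},442 \right)}} = \sqrt{\sqrt{2} \sqrt{1673} + \left(2580 - 228072\right)} = \sqrt{\sqrt{3346} + \left(2580 - 228072\right)} = \sqrt{\sqrt{3346} - 225492} = \sqrt{-225492 + \sqrt{3346}}$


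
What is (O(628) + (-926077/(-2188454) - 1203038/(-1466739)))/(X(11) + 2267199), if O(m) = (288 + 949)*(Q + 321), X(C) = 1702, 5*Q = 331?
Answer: 7687169235330057767/36414622587473974530 ≈ 0.21110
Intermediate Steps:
Q = 331/5 (Q = (1/5)*331 = 331/5 ≈ 66.200)
O(m) = 2394832/5 (O(m) = (288 + 949)*(331/5 + 321) = 1237*(1936/5) = 2394832/5)
(O(628) + (-926077/(-2188454) - 1203038/(-1466739)))/(X(11) + 2267199) = (2394832/5 + (-926077/(-2188454) - 1203038/(-1466739)))/(1702 + 2267199) = (2394832/5 + (-926077*(-1/2188454) - 1203038*(-1/1466739)))/2268901 = (2394832/5 + (926077/2188454 + 1203038/1466739))*(1/2268901) = (2394832/5 + 3991106576155/3209890831506)*(1/2268901) = (7687169235330057767/16049454157530)*(1/2268901) = 7687169235330057767/36414622587473974530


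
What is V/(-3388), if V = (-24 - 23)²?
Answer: -2209/3388 ≈ -0.65201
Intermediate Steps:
V = 2209 (V = (-47)² = 2209)
V/(-3388) = 2209/(-3388) = 2209*(-1/3388) = -2209/3388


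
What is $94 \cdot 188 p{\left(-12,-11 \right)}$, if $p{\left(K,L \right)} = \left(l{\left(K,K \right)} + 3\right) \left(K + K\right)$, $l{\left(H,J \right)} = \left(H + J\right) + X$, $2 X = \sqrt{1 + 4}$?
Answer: $8906688 - 212064 \sqrt{5} \approx 8.4325 \cdot 10^{6}$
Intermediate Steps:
$X = \frac{\sqrt{5}}{2}$ ($X = \frac{\sqrt{1 + 4}}{2} = \frac{\sqrt{5}}{2} \approx 1.118$)
$l{\left(H,J \right)} = H + J + \frac{\sqrt{5}}{2}$ ($l{\left(H,J \right)} = \left(H + J\right) + \frac{\sqrt{5}}{2} = H + J + \frac{\sqrt{5}}{2}$)
$p{\left(K,L \right)} = 2 K \left(3 + \frac{\sqrt{5}}{2} + 2 K\right)$ ($p{\left(K,L \right)} = \left(\left(K + K + \frac{\sqrt{5}}{2}\right) + 3\right) \left(K + K\right) = \left(\left(\frac{\sqrt{5}}{2} + 2 K\right) + 3\right) 2 K = \left(3 + \frac{\sqrt{5}}{2} + 2 K\right) 2 K = 2 K \left(3 + \frac{\sqrt{5}}{2} + 2 K\right)$)
$94 \cdot 188 p{\left(-12,-11 \right)} = 94 \cdot 188 \left(- 12 \left(6 + \sqrt{5} + 4 \left(-12\right)\right)\right) = 17672 \left(- 12 \left(6 + \sqrt{5} - 48\right)\right) = 17672 \left(- 12 \left(-42 + \sqrt{5}\right)\right) = 17672 \left(504 - 12 \sqrt{5}\right) = 8906688 - 212064 \sqrt{5}$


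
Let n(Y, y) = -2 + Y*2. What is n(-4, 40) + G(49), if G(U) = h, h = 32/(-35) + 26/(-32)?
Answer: -6567/560 ≈ -11.727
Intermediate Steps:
h = -967/560 (h = 32*(-1/35) + 26*(-1/32) = -32/35 - 13/16 = -967/560 ≈ -1.7268)
n(Y, y) = -2 + 2*Y
G(U) = -967/560
n(-4, 40) + G(49) = (-2 + 2*(-4)) - 967/560 = (-2 - 8) - 967/560 = -10 - 967/560 = -6567/560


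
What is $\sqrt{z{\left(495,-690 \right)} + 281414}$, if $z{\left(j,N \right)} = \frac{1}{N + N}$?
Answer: $\frac{\sqrt{133981205055}}{690} \approx 530.48$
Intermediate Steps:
$z{\left(j,N \right)} = \frac{1}{2 N}$
$\sqrt{z{\left(495,-690 \right)} + 281414} = \sqrt{\frac{1}{2 \left(-690\right)} + 281414} = \sqrt{\frac{1}{2} \left(- \frac{1}{690}\right) + 281414} = \sqrt{- \frac{1}{1380} + 281414} = \sqrt{\frac{388351319}{1380}} = \frac{\sqrt{133981205055}}{690}$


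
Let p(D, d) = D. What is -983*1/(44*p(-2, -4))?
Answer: 983/88 ≈ 11.170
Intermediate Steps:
-983*1/(44*p(-2, -4)) = -983/((11*(-2))*4) = -983/((-22*4)) = -983/(-88) = -983*(-1/88) = 983/88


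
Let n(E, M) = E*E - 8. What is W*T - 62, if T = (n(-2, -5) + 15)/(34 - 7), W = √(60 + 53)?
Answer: -62 + 11*√113/27 ≈ -57.669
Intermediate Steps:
W = √113 ≈ 10.630
n(E, M) = -8 + E² (n(E, M) = E² - 8 = -8 + E²)
T = 11/27 (T = ((-8 + (-2)²) + 15)/(34 - 7) = ((-8 + 4) + 15)/27 = (-4 + 15)*(1/27) = 11*(1/27) = 11/27 ≈ 0.40741)
W*T - 62 = √113*(11/27) - 62 = 11*√113/27 - 62 = -62 + 11*√113/27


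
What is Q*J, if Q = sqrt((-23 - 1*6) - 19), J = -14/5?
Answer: -56*I*sqrt(3)/5 ≈ -19.399*I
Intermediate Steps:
J = -14/5 (J = -14*1/5 = -14/5 ≈ -2.8000)
Q = 4*I*sqrt(3) (Q = sqrt((-23 - 6) - 19) = sqrt(-29 - 19) = sqrt(-48) = 4*I*sqrt(3) ≈ 6.9282*I)
Q*J = (4*I*sqrt(3))*(-14/5) = -56*I*sqrt(3)/5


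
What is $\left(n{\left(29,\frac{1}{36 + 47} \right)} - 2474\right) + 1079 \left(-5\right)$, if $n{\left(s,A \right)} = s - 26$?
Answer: $-7866$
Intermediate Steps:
$n{\left(s,A \right)} = -26 + s$
$\left(n{\left(29,\frac{1}{36 + 47} \right)} - 2474\right) + 1079 \left(-5\right) = \left(\left(-26 + 29\right) - 2474\right) + 1079 \left(-5\right) = \left(3 - 2474\right) - 5395 = -2471 - 5395 = -7866$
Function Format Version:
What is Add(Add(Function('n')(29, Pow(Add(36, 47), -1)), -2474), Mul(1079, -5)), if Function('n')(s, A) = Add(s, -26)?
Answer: -7866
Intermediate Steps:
Function('n')(s, A) = Add(-26, s)
Add(Add(Function('n')(29, Pow(Add(36, 47), -1)), -2474), Mul(1079, -5)) = Add(Add(Add(-26, 29), -2474), Mul(1079, -5)) = Add(Add(3, -2474), -5395) = Add(-2471, -5395) = -7866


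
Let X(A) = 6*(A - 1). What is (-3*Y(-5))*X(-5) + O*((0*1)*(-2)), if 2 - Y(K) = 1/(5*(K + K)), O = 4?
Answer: 5454/25 ≈ 218.16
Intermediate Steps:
X(A) = -6 + 6*A (X(A) = 6*(-1 + A) = -6 + 6*A)
Y(K) = 2 - 1/(10*K) (Y(K) = 2 - 1/(5*(K + K)) = 2 - 1/(5*(2*K)) = 2 - 1/(10*K))
(-3*Y(-5))*X(-5) + O*((0*1)*(-2)) = (-3*(2 - 1/10/(-5)))*(-6 + 6*(-5)) + 4*((0*1)*(-2)) = (-3*(2 - 1/10*(-1/5)))*(-6 - 30) + 4*(0*(-2)) = -3*(2 + 1/50)*(-36) + 4*0 = -3*101/50*(-36) + 0 = -303/50*(-36) + 0 = 5454/25 + 0 = 5454/25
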